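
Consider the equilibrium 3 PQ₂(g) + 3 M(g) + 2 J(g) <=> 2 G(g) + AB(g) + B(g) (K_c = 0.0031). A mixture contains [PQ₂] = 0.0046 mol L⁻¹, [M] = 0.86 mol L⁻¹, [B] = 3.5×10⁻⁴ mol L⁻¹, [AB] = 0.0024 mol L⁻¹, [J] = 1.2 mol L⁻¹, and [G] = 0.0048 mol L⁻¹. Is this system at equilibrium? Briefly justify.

no; Q < K, reaction proceeds forward

Q_c = [G]²·[AB]·[B] / ([PQ₂]³·[M]³·[J]²) = (0.0048)²·(0.0024)·(3.5×10⁻⁴) / ((0.0046)³·(0.86)³·(1.2)²) = 2.2×10⁻⁴
Q_c = 2.2×10⁻⁴ < K_c = 0.0031: net forward reaction.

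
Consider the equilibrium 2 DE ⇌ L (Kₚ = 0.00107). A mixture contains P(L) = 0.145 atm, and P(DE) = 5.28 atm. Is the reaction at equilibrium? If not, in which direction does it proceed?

Qₚ = P(L) / P(DE)² = (0.145) / (5.28)² = 0.00520
Qₚ = 0.00520 > Kₚ = 0.00107, so the reverse reaction proceeds.

toward reactants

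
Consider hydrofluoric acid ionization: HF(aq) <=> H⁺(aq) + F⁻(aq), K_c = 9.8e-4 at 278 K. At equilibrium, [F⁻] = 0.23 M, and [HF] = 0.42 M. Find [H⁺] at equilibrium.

At equilibrium, K_c = [H⁺]·[F⁻] / [HF] = 9.8e-4.
([H⁺])·(0.23) / (0.42) = 9.8e-4
[H⁺] = 0.00179 = 0.0018 M

[H⁺] = 0.0018 M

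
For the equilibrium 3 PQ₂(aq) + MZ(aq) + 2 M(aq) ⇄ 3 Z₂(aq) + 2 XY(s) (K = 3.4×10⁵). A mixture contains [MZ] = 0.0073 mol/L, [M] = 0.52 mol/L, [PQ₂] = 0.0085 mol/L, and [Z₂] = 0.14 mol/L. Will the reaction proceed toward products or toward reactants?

toward reactants

(XY is a pure solid — omitted from Q.)
Q = [Z₂]³ / ([PQ₂]³·[MZ]·[M]²) = (0.14)³ / ((0.0085)³·(0.0073)·(0.52)²) = 2.3×10⁶
Q = 2.3×10⁶ > K = 3.4×10⁵, so the reverse reaction proceeds.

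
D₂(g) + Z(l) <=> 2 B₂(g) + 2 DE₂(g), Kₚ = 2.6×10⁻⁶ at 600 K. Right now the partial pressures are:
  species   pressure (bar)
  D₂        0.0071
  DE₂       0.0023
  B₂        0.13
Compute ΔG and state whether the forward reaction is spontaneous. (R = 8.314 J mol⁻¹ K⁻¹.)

(Z is a pure liquid — omitted from Qₚ.)
Qₚ = P(B₂)²·P(DE₂)² / P(D₂) = (0.13)²·(0.0023)² / (0.0071) = 1.26×10⁻⁵
ΔG = RT ln(Qₚ/Kₚ) = (8.314 J mol⁻¹ K⁻¹)(600 K) × ln(1.26×10⁻⁵/2.6×10⁻⁶)
   = (4.988 kJ/mol)(1.578) = 7.87 kJ/mol
ΔG > 0, so the forward reaction is non-spontaneous (proceeds in reverse).

ΔG = 7.87 kJ/mol; the forward reaction is non-spontaneous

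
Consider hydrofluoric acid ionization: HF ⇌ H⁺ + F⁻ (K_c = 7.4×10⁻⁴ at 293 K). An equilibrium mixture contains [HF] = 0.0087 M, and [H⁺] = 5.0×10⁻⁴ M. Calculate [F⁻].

[F⁻] = 0.013 M

At equilibrium, K_c = [H⁺]·[F⁻] / [HF] = 7.4×10⁻⁴.
(5.0×10⁻⁴)·([F⁻]) / (0.0087) = 7.4×10⁻⁴
[F⁻] = 0.0129 = 0.013 M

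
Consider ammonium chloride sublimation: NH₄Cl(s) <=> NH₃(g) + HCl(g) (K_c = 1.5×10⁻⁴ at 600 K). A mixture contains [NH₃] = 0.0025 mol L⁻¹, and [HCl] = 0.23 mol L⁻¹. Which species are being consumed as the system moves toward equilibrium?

(NH₄Cl is a pure solid — omitted from Q_c.)
Q_c = [NH₃]·[HCl] = (0.0025)·(0.23) = 5.8×10⁻⁴
Q_c = 5.8×10⁻⁴ > K_c = 1.5×10⁻⁴: net reverse reaction.

NH₃, HCl (products)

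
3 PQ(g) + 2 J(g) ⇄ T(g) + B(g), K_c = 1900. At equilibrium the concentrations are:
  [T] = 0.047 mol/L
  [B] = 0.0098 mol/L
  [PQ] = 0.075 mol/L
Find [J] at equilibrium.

[J] = 0.024 mol/L

At equilibrium, K_c = [T]·[B] / ([PQ]³·[J]²) = 1900.
(0.047)·(0.0098) / ((0.075)³·([J])²) = 1900
[J]² = 5.75×10⁻⁴ ⇒ [J] = 0.024 mol/L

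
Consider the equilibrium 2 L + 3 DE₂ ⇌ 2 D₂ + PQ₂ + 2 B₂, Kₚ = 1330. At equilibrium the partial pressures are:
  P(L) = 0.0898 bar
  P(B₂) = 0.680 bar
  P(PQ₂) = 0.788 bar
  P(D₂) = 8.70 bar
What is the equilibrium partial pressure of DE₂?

At equilibrium, Kₚ = P(D₂)²·P(PQ₂)·P(B₂)² / (P(L)²·P(DE₂)³) = 1330.
(8.70)²·(0.788)·(0.680)² / ((0.0898)²·(P(DE₂))³) = 1330
P(DE₂)³ = 2.57 ⇒ P(DE₂) = 1.37 bar

P(DE₂) = 1.37 bar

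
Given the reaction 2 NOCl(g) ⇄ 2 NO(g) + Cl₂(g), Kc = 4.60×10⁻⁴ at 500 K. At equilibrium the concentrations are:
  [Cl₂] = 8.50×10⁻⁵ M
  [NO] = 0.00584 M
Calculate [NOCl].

[NOCl] = 0.00251 M

At equilibrium, Kc = [NO]²·[Cl₂] / [NOCl]² = 4.60×10⁻⁴.
(0.00584)²·(8.50×10⁻⁵) / ([NOCl])² = 4.60×10⁻⁴
[NOCl]² = 6.30×10⁻⁶ ⇒ [NOCl] = 0.00251 M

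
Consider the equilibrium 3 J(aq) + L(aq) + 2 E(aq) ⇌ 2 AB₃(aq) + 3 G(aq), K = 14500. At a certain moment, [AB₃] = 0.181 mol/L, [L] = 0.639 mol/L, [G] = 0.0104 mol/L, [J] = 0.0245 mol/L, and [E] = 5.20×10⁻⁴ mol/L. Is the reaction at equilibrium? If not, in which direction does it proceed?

Q = [AB₃]²·[G]³ / ([J]³·[L]·[E]²) = (0.181)²·(0.0104)³ / ((0.0245)³·(0.639)·(5.20×10⁻⁴)²) = 14500
Q = 14500 = K, so the system is already at equilibrium.

neither direction; the system is at equilibrium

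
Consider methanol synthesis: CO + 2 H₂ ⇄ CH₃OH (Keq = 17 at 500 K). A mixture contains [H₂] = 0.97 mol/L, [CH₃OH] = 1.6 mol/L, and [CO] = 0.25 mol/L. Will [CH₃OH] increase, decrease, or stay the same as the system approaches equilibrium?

Q = [CH₃OH] / ([CO]·[H₂]²) = (1.6) / ((0.25)·(0.97)²) = 6.8
Q = 6.8 < Keq = 17: net forward reaction.
CH₃OH is a product, so it increases.

increase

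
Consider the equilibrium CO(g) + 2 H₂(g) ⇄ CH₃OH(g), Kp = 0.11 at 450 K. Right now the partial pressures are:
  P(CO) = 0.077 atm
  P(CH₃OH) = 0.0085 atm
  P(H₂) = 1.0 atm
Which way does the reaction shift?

at equilibrium

Qp = P(CH₃OH) / (P(CO)·P(H₂)²) = (0.0085) / ((0.077)·(1.0)²) = 0.11
Qp = 0.11 = Kp, so the system is already at equilibrium.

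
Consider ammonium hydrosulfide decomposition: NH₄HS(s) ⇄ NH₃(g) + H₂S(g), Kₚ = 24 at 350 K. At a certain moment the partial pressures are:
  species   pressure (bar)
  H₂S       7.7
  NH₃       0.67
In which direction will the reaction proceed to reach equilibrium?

(NH₄HS is a pure solid — omitted from Qₚ.)
Qₚ = P(NH₃)·P(H₂S) = (0.67)·(7.7) = 5.2
Qₚ = 5.2 < Kₚ = 24, so the forward reaction proceeds.

forward (toward products)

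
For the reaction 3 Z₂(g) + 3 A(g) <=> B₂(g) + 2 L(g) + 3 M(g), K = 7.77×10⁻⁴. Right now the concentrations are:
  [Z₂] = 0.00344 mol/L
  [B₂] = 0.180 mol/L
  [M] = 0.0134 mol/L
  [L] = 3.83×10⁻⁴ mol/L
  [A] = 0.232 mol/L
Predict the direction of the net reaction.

Q = [B₂]·[L]²·[M]³ / ([Z₂]³·[A]³) = (0.180)·(3.83×10⁻⁴)²·(0.0134)³ / ((0.00344)³·(0.232)³) = 1.25×10⁻⁴
Q = 1.25×10⁻⁴ < K = 7.77×10⁻⁴, so the forward reaction proceeds.

forward (toward products)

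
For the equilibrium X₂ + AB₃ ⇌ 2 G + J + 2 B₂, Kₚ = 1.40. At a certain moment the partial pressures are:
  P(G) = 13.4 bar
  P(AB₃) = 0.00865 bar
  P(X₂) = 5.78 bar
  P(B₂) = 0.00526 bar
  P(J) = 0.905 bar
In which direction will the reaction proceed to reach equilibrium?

Qₚ = P(G)²·P(J)·P(B₂)² / (P(X₂)·P(AB₃)) = (13.4)²·(0.905)·(0.00526)² / ((5.78)·(0.00865)) = 0.0899
Qₚ = 0.0899 < Kₚ = 1.40, so the forward reaction proceeds.

in the forward direction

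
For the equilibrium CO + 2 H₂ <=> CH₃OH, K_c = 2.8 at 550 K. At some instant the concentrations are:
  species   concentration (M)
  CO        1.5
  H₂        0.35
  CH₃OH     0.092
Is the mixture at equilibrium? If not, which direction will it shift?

Q_c = [CH₃OH] / ([CO]·[H₂]²) = (0.092) / ((1.5)·(0.35)²) = 0.50
Q_c = 0.50 < K_c = 2.8: net forward reaction.

no; Q < K, reaction proceeds forward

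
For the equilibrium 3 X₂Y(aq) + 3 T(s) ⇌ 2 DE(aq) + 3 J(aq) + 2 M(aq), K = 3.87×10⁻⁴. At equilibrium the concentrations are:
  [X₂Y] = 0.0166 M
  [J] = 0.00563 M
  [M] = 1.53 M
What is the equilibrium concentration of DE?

(T is a pure solid — omitted from K.)
At equilibrium, K = [DE]²·[J]³·[M]² / [X₂Y]³ = 3.87×10⁻⁴.
([DE])²·(0.00563)³·(1.53)² / (0.0166)³ = 3.87×10⁻⁴
[DE]² = 0.00424 ⇒ [DE] = 0.0651 M

[DE] = 0.0651 M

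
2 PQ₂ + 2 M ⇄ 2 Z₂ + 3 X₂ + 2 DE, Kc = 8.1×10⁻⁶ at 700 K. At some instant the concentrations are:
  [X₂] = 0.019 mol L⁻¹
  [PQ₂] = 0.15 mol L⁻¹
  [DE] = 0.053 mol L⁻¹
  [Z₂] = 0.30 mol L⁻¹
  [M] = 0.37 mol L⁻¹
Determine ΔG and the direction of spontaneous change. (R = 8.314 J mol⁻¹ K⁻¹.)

Qc = [Z₂]²·[X₂]³·[DE]² / ([PQ₂]²·[M]²) = (0.30)²·(0.019)³·(0.053)² / ((0.15)²·(0.37)²) = 5.63×10⁻⁷
ΔG = RT ln(Qc/Kc) = (8.314 J mol⁻¹ K⁻¹)(700 K) × ln(5.63×10⁻⁷/8.1×10⁻⁶)
   = (5.820 kJ/mol)(-2.666) = -15.5 kJ/mol
ΔG < 0, so the forward reaction is spontaneous (proceeds forward).

ΔG = -15.5 kJ/mol; the forward reaction is spontaneous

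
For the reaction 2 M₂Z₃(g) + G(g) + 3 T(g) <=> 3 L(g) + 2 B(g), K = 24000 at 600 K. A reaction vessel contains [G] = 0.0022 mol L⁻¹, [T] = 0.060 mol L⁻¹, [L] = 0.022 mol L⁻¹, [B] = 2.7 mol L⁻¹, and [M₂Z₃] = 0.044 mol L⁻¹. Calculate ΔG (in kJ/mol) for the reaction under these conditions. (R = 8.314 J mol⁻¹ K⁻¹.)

ΔG = 6.27 kJ/mol

Q = [L]³·[B]² / ([M₂Z₃]²·[G]·[T]³) = (0.022)³·(2.7)² / ((0.044)²·(0.0022)·(0.060)³) = 84400
ΔG = RT ln(Q/K) = (8.314 J mol⁻¹ K⁻¹)(600 K) × ln(84400/24000)
   = (4.988 kJ/mol)(1.258) = 6.27 kJ/mol
ΔG > 0, so the forward reaction is non-spontaneous (proceeds in reverse).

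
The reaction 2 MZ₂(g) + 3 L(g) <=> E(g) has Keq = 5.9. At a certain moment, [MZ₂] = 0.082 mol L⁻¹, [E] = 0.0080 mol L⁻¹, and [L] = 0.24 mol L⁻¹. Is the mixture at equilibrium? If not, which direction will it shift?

no; Q > K, reaction proceeds in reverse

Q = [E] / ([MZ₂]²·[L]³) = (0.0080) / ((0.082)²·(0.24)³) = 86
Q = 86 > Keq = 5.9: net reverse reaction.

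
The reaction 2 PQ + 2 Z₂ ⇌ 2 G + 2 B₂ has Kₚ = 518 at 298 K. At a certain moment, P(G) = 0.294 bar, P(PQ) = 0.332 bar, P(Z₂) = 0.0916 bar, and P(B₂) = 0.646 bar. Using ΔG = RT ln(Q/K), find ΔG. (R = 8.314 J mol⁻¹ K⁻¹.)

ΔG = -6.41 kJ/mol

Qₚ = P(G)²·P(B₂)² / (P(PQ)²·P(Z₂)²) = (0.294)²·(0.646)² / ((0.332)²·(0.0916)²) = 39.0
ΔG = RT ln(Qₚ/Kₚ) = (8.314 J mol⁻¹ K⁻¹)(298 K) × ln(39.0/518)
   = (2.478 kJ/mol)(-2.586) = -6.41 kJ/mol
ΔG < 0, so the forward reaction is spontaneous (proceeds forward).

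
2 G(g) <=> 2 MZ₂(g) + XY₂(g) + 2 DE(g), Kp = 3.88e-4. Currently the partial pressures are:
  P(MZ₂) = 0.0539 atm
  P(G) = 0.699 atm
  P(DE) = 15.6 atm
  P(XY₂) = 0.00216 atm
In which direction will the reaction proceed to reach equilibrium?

Qp = P(MZ₂)²·P(XY₂)·P(DE)² / P(G)² = (0.0539)²·(0.00216)·(15.6)² / (0.699)² = 0.00313
Qp = 0.00313 > Kp = 3.88e-4, so the reverse reaction proceeds.

in the reverse direction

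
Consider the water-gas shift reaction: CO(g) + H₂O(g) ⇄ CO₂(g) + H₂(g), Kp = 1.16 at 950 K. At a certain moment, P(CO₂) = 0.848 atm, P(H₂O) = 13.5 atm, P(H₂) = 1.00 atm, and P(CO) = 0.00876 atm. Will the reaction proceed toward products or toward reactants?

Qp = P(CO₂)·P(H₂) / (P(CO)·P(H₂O)) = (0.848)·(1.00) / ((0.00876)·(13.5)) = 7.17
Qp = 7.17 > Kp = 1.16, so the reverse reaction proceeds.

toward reactants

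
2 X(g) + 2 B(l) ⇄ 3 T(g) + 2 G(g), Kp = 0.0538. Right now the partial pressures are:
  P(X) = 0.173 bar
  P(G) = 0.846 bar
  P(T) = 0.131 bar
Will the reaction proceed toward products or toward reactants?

(B is a pure liquid — omitted from Qp.)
Qp = P(T)³·P(G)² / P(X)² = (0.131)³·(0.846)² / (0.173)² = 0.0538
Qp = 0.0538 = Kp, so the system is already at equilibrium.

neither direction; the system is at equilibrium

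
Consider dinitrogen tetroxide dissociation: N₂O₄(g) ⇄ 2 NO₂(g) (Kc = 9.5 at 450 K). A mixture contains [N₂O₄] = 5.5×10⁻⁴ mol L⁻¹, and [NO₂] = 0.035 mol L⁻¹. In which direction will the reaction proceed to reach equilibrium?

Qc = [NO₂]² / [N₂O₄] = (0.035)² / (5.5×10⁻⁴) = 2.2
Qc = 2.2 < Kc = 9.5, so the forward reaction proceeds.

in the forward direction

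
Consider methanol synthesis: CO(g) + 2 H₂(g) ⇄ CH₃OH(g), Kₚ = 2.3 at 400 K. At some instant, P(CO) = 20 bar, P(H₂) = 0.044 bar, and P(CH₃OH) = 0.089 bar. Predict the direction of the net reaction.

Qₚ = P(CH₃OH) / (P(CO)·P(H₂)²) = (0.089) / ((20)·(0.044)²) = 2.3
Qₚ = 2.3 = Kₚ, so the system is already at equilibrium.

no net change (already at equilibrium)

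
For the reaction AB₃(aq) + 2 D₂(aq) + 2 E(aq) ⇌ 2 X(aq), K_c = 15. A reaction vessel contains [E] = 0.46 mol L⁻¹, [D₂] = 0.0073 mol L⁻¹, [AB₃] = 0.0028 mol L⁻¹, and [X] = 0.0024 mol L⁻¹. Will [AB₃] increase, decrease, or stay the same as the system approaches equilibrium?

Q_c = [X]² / ([AB₃]·[D₂]²·[E]²) = (0.0024)² / ((0.0028)·(0.0073)²·(0.46)²) = 180
Q_c = 180 > K_c = 15: net reverse reaction.
AB₃ is a reactant, so it increases.

increase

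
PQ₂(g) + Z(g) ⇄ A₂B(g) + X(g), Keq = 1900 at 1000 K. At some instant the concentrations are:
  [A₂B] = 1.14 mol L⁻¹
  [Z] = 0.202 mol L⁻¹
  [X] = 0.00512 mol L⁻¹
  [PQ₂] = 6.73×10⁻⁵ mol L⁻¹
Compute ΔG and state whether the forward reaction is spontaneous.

ΔG = -12.4 kJ/mol; the forward reaction is spontaneous

Q = [A₂B]·[X] / ([PQ₂]·[Z]) = (1.14)·(0.00512) / ((6.73×10⁻⁵)·(0.202)) = 429
ΔG = RT ln(Q/Keq) = (8.314 J mol⁻¹ K⁻¹)(1000 K) × ln(429/1900)
   = (8.314 kJ/mol)(-1.488) = -12.4 kJ/mol
ΔG < 0, so the forward reaction is spontaneous (proceeds forward).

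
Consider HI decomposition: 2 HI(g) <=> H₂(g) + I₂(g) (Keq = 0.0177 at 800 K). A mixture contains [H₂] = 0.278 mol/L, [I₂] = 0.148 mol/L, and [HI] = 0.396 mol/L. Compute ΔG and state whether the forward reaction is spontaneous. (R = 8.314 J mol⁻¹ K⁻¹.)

Q = [H₂]·[I₂] / [HI]² = (0.278)·(0.148) / (0.396)² = 0.262
ΔG = RT ln(Q/Keq) = (8.314 J mol⁻¹ K⁻¹)(800 K) × ln(0.262/0.0177)
   = (6.651 kJ/mol)(2.695) = 17.9 kJ/mol
ΔG > 0, so the forward reaction is non-spontaneous (proceeds in reverse).

ΔG = 17.9 kJ/mol; the forward reaction is non-spontaneous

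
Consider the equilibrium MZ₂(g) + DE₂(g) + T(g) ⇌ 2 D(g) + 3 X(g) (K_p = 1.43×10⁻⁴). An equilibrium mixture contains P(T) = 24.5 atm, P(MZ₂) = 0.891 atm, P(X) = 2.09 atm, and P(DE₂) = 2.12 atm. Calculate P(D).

P(D) = 0.0269 atm

At equilibrium, K_p = P(D)²·P(X)³ / (P(MZ₂)·P(DE₂)·P(T)) = 1.43×10⁻⁴.
(P(D))²·(2.09)³ / ((0.891)·(2.12)·(24.5)) = 1.43×10⁻⁴
P(D)² = 7.25×10⁻⁴ ⇒ P(D) = 0.0269 atm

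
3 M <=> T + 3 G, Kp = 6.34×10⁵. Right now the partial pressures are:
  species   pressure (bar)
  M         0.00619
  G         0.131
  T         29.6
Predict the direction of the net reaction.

Qp = P(T)·P(G)³ / P(M)³ = (29.6)·(0.131)³ / (0.00619)³ = 2.81×10⁵
Qp = 2.81×10⁵ < Kp = 6.34×10⁵, so the forward reaction proceeds.

to the right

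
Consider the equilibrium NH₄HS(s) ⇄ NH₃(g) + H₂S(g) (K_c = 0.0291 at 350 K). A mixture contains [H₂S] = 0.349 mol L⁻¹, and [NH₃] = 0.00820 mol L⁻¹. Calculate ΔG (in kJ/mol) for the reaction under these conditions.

ΔG = -6.75 kJ/mol

(NH₄HS is a pure solid — omitted from Q_c.)
Q_c = [NH₃]·[H₂S] = (0.00820)·(0.349) = 0.00286
ΔG = RT ln(Q_c/K_c) = (8.314 J mol⁻¹ K⁻¹)(350 K) × ln(0.00286/0.0291)
   = (2.910 kJ/mol)(-2.320) = -6.75 kJ/mol
ΔG < 0, so the forward reaction is spontaneous (proceeds forward).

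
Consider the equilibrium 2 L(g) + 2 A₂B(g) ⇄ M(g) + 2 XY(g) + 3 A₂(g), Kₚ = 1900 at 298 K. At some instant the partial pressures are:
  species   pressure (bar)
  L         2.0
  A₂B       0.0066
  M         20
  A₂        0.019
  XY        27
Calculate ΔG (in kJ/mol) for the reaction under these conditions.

ΔG = -2.97 kJ/mol

Qₚ = P(M)·P(XY)²·P(A₂)³ / (P(L)²·P(A₂B)²) = (20)·(27)²·(0.019)³ / ((2.0)²·(0.0066)²) = 574
ΔG = RT ln(Qₚ/Kₚ) = (8.314 J mol⁻¹ K⁻¹)(298 K) × ln(574/1900)
   = (2.478 kJ/mol)(-1.197) = -2.97 kJ/mol
ΔG < 0, so the forward reaction is spontaneous (proceeds forward).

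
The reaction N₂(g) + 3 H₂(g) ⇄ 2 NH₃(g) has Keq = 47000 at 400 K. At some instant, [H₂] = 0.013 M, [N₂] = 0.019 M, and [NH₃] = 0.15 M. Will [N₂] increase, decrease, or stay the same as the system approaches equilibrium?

Q = [NH₃]² / ([N₂]·[H₂]³) = (0.15)² / ((0.019)·(0.013)³) = 5.4×10⁵
Q = 5.4×10⁵ > Keq = 47000: net reverse reaction.
N₂ is a reactant, so it increases.

increase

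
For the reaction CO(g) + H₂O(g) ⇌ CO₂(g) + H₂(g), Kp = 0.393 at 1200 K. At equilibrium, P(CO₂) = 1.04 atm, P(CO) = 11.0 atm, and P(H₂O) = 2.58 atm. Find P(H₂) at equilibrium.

P(H₂) = 10.7 atm

At equilibrium, Kp = P(CO₂)·P(H₂) / (P(CO)·P(H₂O)) = 0.393.
(1.04)·(P(H₂)) / ((11.0)·(2.58)) = 0.393
P(H₂) = 10.7 atm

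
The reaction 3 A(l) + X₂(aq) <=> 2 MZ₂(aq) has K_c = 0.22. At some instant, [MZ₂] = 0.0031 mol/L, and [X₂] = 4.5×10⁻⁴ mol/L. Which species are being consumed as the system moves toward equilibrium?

(A is a pure liquid — omitted from Q_c.)
Q_c = [MZ₂]² / [X₂] = (0.0031)² / (4.5×10⁻⁴) = 0.021
Q_c = 0.021 < K_c = 0.22: net forward reaction.

A, X₂ (reactants)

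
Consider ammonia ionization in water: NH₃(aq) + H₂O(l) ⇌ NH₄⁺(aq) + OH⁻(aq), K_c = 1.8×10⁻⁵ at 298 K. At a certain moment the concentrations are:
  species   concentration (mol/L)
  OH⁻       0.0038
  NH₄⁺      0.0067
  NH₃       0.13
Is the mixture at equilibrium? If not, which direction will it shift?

(H₂O is a pure liquid — omitted from Q_c.)
Q_c = [NH₄⁺]·[OH⁻] / [NH₃] = (0.0067)·(0.0038) / (0.13) = 2.0×10⁻⁴
Q_c = 2.0×10⁻⁴ > K_c = 1.8×10⁻⁵: net reverse reaction.

no; Q > K, reaction proceeds in reverse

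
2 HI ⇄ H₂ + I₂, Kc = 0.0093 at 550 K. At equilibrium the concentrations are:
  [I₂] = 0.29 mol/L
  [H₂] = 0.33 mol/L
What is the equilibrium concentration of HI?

[HI] = 3.2 mol/L

At equilibrium, Kc = [H₂]·[I₂] / [HI]² = 0.0093.
(0.33)·(0.29) / ([HI])² = 0.0093
[HI]² = 10.3 ⇒ [HI] = 3.2 mol/L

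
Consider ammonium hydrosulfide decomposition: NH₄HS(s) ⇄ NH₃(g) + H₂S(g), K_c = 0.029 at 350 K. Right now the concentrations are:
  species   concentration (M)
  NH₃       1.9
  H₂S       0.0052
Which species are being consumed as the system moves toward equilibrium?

NH₄HS (reactants)

(NH₄HS is a pure solid — omitted from Q_c.)
Q_c = [NH₃]·[H₂S] = (1.9)·(0.0052) = 0.0099
Q_c = 0.0099 < K_c = 0.029: net forward reaction.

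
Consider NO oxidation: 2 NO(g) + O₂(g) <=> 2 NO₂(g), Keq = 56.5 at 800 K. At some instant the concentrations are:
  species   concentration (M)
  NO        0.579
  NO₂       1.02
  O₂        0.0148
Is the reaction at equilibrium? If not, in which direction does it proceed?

Q = [NO₂]² / ([NO]²·[O₂]) = (1.02)² / ((0.579)²·(0.0148)) = 210
Q = 210 > Keq = 56.5, so the reverse reaction proceeds.

toward reactants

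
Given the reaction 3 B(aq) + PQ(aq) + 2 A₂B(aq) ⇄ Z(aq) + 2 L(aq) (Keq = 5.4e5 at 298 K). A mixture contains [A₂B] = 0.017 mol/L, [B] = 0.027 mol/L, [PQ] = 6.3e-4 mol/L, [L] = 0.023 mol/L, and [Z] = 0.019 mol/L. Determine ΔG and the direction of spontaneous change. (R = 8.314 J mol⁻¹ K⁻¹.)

ΔG = 4.08 kJ/mol; the forward reaction is non-spontaneous

Q = [Z]·[L]² / ([B]³·[PQ]·[A₂B]²) = (0.019)·(0.023)² / ((0.027)³·(6.3e-4)·(0.017)²) = 2.80e6
ΔG = RT ln(Q/Keq) = (8.314 J mol⁻¹ K⁻¹)(298 K) × ln(2.80e6/5.4e5)
   = (2.478 kJ/mol)(1.646) = 4.08 kJ/mol
ΔG > 0, so the forward reaction is non-spontaneous (proceeds in reverse).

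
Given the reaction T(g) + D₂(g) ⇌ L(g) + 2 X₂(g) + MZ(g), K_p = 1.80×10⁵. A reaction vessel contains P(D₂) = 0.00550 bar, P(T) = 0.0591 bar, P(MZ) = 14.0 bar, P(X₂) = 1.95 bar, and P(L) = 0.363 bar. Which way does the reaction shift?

to the right

Q_p = P(L)·P(X₂)²·P(MZ) / (P(T)·P(D₂)) = (0.363)·(1.95)²·(14.0) / ((0.0591)·(0.00550)) = 59500
Q_p = 59500 < K_p = 1.80×10⁵, so the forward reaction proceeds.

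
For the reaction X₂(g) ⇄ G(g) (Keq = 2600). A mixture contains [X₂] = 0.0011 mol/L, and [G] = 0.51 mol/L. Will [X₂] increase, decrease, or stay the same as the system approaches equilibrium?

Q = [G] / [X₂] = (0.51) / (0.0011) = 460
Q = 460 < Keq = 2600: net forward reaction.
X₂ is a reactant, so it decreases.

decrease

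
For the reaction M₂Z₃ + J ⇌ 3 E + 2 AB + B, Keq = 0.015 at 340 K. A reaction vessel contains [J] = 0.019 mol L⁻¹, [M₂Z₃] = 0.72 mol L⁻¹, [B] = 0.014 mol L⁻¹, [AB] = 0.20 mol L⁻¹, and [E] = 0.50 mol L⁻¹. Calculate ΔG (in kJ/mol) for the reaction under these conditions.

ΔG = -3.04 kJ/mol

Q = [E]³·[AB]²·[B] / ([M₂Z₃]·[J]) = (0.50)³·(0.20)²·(0.014) / ((0.72)·(0.019)) = 0.00512
ΔG = RT ln(Q/Keq) = (8.314 J mol⁻¹ K⁻¹)(340 K) × ln(0.00512/0.015)
   = (2.827 kJ/mol)(-1.075) = -3.04 kJ/mol
ΔG < 0, so the forward reaction is spontaneous (proceeds forward).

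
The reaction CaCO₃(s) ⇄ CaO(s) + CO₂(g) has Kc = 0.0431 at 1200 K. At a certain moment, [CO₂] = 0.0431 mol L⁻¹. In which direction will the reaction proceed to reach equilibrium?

neither direction; the system is at equilibrium

(CaCO₃, CaO are pure solids — omitted from Qc.)
Qc = [CO₂] = 0.0431
Qc = 0.0431 = Kc, so the system is already at equilibrium.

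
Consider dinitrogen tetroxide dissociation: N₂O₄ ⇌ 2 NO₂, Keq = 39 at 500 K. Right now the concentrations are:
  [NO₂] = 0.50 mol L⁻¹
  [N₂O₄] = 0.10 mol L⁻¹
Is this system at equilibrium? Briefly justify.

Q = [NO₂]² / [N₂O₄] = (0.50)² / (0.10) = 2.5
Q = 2.5 < Keq = 39: net forward reaction.

no; Q < K, reaction proceeds forward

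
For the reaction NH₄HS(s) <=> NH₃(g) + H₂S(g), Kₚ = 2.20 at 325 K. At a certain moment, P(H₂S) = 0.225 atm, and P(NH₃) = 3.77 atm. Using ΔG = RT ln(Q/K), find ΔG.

ΔG = -2.58 kJ/mol

(NH₄HS is a pure solid — omitted from Qₚ.)
Qₚ = P(NH₃)·P(H₂S) = (3.77)·(0.225) = 0.848
ΔG = RT ln(Qₚ/Kₚ) = (8.314 J mol⁻¹ K⁻¹)(325 K) × ln(0.848/2.20)
   = (2.702 kJ/mol)(-0.9533) = -2.58 kJ/mol
ΔG < 0, so the forward reaction is spontaneous (proceeds forward).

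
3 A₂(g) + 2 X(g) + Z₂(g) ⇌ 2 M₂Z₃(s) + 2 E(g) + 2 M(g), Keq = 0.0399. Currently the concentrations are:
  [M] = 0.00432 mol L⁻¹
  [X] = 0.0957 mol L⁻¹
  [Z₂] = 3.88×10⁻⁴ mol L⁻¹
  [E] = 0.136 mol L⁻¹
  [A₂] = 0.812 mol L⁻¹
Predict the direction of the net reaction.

(M₂Z₃ is a pure solid — omitted from Q.)
Q = [E]²·[M]² / ([A₂]³·[X]²·[Z₂]) = (0.136)²·(0.00432)² / ((0.812)³·(0.0957)²·(3.88×10⁻⁴)) = 0.181
Q = 0.181 > Keq = 0.0399, so the reverse reaction proceeds.

reverse (toward reactants)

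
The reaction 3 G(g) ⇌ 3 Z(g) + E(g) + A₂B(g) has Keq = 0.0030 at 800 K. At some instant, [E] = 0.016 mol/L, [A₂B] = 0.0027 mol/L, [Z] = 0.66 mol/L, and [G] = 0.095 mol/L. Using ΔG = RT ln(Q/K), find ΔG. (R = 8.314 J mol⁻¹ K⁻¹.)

ΔG = 10.5 kJ/mol

Q = [Z]³·[E]·[A₂B] / [G]³ = (0.66)³·(0.016)·(0.0027) / (0.095)³ = 0.0145
ΔG = RT ln(Q/Keq) = (8.314 J mol⁻¹ K⁻¹)(800 K) × ln(0.0145/0.0030)
   = (6.651 kJ/mol)(1.576) = 10.5 kJ/mol
ΔG > 0, so the forward reaction is non-spontaneous (proceeds in reverse).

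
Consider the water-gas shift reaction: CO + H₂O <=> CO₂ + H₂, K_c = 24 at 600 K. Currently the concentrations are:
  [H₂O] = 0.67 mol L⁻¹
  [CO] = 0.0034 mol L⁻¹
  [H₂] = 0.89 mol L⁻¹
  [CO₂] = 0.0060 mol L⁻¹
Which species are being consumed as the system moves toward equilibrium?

Q_c = [CO₂]·[H₂] / ([CO]·[H₂O]) = (0.0060)·(0.89) / ((0.0034)·(0.67)) = 2.3
Q_c = 2.3 < K_c = 24: net forward reaction.

CO, H₂O (reactants)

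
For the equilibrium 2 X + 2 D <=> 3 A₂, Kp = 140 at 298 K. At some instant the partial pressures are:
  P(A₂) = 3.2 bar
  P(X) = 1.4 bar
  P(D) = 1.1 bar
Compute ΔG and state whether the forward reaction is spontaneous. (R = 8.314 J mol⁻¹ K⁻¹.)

ΔG = -5.74 kJ/mol; the forward reaction is spontaneous

Qp = P(A₂)³ / (P(X)²·P(D)²) = (3.2)³ / ((1.4)²·(1.1)²) = 13.8
ΔG = RT ln(Qp/Kp) = (8.314 J mol⁻¹ K⁻¹)(298 K) × ln(13.8/140)
   = (2.478 kJ/mol)(-2.317) = -5.74 kJ/mol
ΔG < 0, so the forward reaction is spontaneous (proceeds forward).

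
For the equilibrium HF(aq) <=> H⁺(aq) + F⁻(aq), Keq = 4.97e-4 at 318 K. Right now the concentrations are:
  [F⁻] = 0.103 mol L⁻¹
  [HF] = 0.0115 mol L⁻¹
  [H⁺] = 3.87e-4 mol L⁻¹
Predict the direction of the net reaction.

toward reactants

Q = [H⁺]·[F⁻] / [HF] = (3.87e-4)·(0.103) / (0.0115) = 0.00347
Q = 0.00347 > Keq = 4.97e-4, so the reverse reaction proceeds.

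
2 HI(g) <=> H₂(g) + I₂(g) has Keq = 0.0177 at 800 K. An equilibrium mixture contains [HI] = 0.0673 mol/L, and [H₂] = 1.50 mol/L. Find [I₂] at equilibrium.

[I₂] = 5.34e-5 mol/L

At equilibrium, Keq = [H₂]·[I₂] / [HI]² = 0.0177.
(1.50)·([I₂]) / (0.0673)² = 0.0177
[I₂] = 5.34e-5 mol/L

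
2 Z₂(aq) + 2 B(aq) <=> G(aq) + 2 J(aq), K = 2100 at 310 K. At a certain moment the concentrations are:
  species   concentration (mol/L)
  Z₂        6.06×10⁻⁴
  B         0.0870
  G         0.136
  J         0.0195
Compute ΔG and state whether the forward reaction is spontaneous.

Q = [G]·[J]² / ([Z₂]²·[B]²) = (0.136)·(0.0195)² / ((6.06×10⁻⁴)²·(0.0870)²) = 18600
ΔG = RT ln(Q/K) = (8.314 J mol⁻¹ K⁻¹)(310 K) × ln(18600/2100)
   = (2.577 kJ/mol)(2.181) = 5.62 kJ/mol
ΔG > 0, so the forward reaction is non-spontaneous (proceeds in reverse).

ΔG = 5.62 kJ/mol; the forward reaction is non-spontaneous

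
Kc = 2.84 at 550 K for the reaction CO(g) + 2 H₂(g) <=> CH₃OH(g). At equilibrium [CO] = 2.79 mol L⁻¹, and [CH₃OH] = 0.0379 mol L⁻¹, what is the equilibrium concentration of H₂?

[H₂] = 0.0692 mol L⁻¹

At equilibrium, Kc = [CH₃OH] / ([CO]·[H₂]²) = 2.84.
(0.0379) / ((2.79)·([H₂])²) = 2.84
[H₂]² = 0.00478 ⇒ [H₂] = 0.0692 mol L⁻¹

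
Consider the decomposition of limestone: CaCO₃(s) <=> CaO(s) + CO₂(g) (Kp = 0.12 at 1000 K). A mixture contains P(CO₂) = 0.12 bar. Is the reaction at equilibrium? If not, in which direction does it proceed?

no net change (already at equilibrium)

(CaCO₃, CaO are pure solids — omitted from Qp.)
Qp = P(CO₂) = 0.12
Qp = 0.12 = Kp, so the system is already at equilibrium.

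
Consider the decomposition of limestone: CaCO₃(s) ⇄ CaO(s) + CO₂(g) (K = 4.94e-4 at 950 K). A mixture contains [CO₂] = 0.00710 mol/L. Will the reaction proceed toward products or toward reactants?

(CaCO₃, CaO are pure solids — omitted from Q.)
Q = [CO₂] = 0.00710
Q = 0.00710 > K = 4.94e-4, so the reverse reaction proceeds.

to the left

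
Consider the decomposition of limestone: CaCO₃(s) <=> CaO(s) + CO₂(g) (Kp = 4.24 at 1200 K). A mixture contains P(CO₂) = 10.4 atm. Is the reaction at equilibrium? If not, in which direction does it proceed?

(CaCO₃, CaO are pure solids — omitted from Qp.)
Qp = P(CO₂) = 10.4
Qp = 10.4 > Kp = 4.24, so the reverse reaction proceeds.

in the reverse direction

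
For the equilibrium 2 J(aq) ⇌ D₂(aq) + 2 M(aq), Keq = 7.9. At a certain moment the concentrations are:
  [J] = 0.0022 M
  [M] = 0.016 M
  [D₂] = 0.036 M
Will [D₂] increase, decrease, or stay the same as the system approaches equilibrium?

increase

Q = [D₂]·[M]² / [J]² = (0.036)·(0.016)² / (0.0022)² = 1.9
Q = 1.9 < Keq = 7.9: net forward reaction.
D₂ is a product, so it increases.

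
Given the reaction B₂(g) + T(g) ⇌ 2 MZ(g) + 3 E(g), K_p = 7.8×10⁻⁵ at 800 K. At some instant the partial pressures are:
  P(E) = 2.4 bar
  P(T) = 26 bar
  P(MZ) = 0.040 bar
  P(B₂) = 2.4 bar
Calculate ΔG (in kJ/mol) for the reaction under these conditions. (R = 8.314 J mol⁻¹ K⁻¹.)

Q_p = P(MZ)²·P(E)³ / (P(B₂)·P(T)) = (0.040)²·(2.4)³ / ((2.4)·(26)) = 3.54×10⁻⁴
ΔG = RT ln(Q_p/K_p) = (8.314 J mol⁻¹ K⁻¹)(800 K) × ln(3.54×10⁻⁴/7.8×10⁻⁵)
   = (6.651 kJ/mol)(1.513) = 10.1 kJ/mol
ΔG > 0, so the forward reaction is non-spontaneous (proceeds in reverse).

ΔG = 10.1 kJ/mol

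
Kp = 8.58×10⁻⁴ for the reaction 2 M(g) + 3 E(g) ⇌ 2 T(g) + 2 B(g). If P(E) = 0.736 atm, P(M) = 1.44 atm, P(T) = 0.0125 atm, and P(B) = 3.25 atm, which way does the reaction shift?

in the reverse direction

Qp = P(T)²·P(B)² / (P(M)²·P(E)³) = (0.0125)²·(3.25)² / ((1.44)²·(0.736)³) = 0.00200
Qp = 0.00200 > Kp = 8.58×10⁻⁴, so the reverse reaction proceeds.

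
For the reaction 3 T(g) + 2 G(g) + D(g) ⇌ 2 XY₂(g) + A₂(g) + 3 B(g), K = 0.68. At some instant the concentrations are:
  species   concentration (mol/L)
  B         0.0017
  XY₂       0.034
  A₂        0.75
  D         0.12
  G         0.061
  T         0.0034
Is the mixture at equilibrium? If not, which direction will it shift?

Q = [XY₂]²·[A₂]·[B]³ / ([T]³·[G]²·[D]) = (0.034)²·(0.75)·(0.0017)³ / ((0.0034)³·(0.061)²·(0.12)) = 0.24
Q = 0.24 < K = 0.68: net forward reaction.

no; Q < K, reaction proceeds forward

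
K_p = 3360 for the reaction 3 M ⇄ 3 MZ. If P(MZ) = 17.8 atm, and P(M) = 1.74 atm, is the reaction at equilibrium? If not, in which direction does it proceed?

Q_p = P(MZ)³ / P(M)³ = (17.8)³ / (1.74)³ = 1070
Q_p = 1070 < K_p = 3360, so the forward reaction proceeds.

to the right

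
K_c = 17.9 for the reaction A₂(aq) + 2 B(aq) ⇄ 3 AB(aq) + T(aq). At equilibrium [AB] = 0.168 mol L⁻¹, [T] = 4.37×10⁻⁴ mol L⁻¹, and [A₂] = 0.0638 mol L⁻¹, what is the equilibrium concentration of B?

At equilibrium, K_c = [AB]³·[T] / ([A₂]·[B]²) = 17.9.
(0.168)³·(4.37×10⁻⁴) / ((0.0638)·([B])²) = 17.9
[B]² = 1.81×10⁻⁶ ⇒ [B] = 0.00135 mol L⁻¹

[B] = 0.00135 mol L⁻¹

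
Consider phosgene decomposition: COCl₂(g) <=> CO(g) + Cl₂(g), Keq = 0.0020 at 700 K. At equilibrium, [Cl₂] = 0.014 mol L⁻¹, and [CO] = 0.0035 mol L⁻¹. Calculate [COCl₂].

[COCl₂] = 0.024 mol L⁻¹

At equilibrium, Keq = [CO]·[Cl₂] / [COCl₂] = 0.0020.
(0.0035)·(0.014) / ([COCl₂]) = 0.0020
[COCl₂] = 0.0245 = 0.024 mol L⁻¹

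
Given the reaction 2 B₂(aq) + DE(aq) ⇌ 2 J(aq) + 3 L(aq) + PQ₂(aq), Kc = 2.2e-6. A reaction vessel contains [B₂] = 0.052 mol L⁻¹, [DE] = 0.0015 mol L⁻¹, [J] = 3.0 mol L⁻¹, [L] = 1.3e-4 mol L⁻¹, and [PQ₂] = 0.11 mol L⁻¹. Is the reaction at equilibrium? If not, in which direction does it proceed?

Qc = [J]²·[L]³·[PQ₂] / ([B₂]²·[DE]) = (3.0)²·(1.3e-4)³·(0.11) / ((0.052)²·(0.0015)) = 5.4e-7
Qc = 5.4e-7 < Kc = 2.2e-6, so the forward reaction proceeds.

in the forward direction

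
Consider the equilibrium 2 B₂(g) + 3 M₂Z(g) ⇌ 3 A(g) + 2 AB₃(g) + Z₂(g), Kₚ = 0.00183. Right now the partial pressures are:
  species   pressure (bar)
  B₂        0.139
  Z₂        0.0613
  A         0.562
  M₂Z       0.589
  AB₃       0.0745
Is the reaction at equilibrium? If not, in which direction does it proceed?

in the reverse direction

Qₚ = P(A)³·P(AB₃)²·P(Z₂) / (P(B₂)²·P(M₂Z)³) = (0.562)³·(0.0745)²·(0.0613) / ((0.139)²·(0.589)³) = 0.0153
Qₚ = 0.0153 > Kₚ = 0.00183, so the reverse reaction proceeds.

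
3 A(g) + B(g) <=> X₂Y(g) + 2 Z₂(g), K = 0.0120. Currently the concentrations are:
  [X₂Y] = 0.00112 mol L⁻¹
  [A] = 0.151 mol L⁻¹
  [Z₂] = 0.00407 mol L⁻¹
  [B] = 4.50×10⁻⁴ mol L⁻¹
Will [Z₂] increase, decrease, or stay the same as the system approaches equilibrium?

stay the same

Q = [X₂Y]·[Z₂]² / ([A]³·[B]) = (0.00112)·(0.00407)² / ((0.151)³·(4.50×10⁻⁴)) = 0.0120
Q = 0.0120 = K; the system is at equilibrium.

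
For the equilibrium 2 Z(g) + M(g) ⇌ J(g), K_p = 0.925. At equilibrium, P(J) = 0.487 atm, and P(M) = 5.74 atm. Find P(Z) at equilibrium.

At equilibrium, K_p = P(J) / (P(Z)²·P(M)) = 0.925.
(0.487) / ((P(Z))²·(5.74)) = 0.925
P(Z)² = 0.0917 ⇒ P(Z) = 0.303 atm

P(Z) = 0.303 atm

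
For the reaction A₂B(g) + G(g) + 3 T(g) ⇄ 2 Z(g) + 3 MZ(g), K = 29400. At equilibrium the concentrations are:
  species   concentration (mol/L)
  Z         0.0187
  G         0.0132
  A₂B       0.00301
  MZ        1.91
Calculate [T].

At equilibrium, K = [Z]²·[MZ]³ / ([A₂B]·[G]·[T]³) = 29400.
(0.0187)²·(1.91)³ / ((0.00301)·(0.0132)·([T])³) = 29400
[T]³ = 0.00209 ⇒ [T] = 0.128 mol/L

[T] = 0.128 mol/L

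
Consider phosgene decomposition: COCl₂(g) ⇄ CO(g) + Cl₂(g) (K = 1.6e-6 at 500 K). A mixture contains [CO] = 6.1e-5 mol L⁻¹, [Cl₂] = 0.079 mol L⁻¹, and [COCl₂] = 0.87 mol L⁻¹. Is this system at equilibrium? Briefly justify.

Q = [CO]·[Cl₂] / [COCl₂] = (6.1e-5)·(0.079) / (0.87) = 5.5e-6
Q = 5.5e-6 > K = 1.6e-6: net reverse reaction.

no; Q > K, reaction proceeds in reverse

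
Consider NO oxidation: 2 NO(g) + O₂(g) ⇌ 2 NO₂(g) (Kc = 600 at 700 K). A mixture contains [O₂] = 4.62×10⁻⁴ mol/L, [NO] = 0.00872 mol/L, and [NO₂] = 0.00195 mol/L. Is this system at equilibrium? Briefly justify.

Qc = [NO₂]² / ([NO]²·[O₂]) = (0.00195)² / ((0.00872)²·(4.62×10⁻⁴)) = 108
Qc = 108 < Kc = 600: net forward reaction.

no; Q < K, reaction proceeds forward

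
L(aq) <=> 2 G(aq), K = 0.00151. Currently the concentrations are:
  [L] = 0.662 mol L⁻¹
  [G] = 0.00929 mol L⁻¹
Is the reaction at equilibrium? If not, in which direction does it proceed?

toward products

Q = [G]² / [L] = (0.00929)² / (0.662) = 1.30e-4
Q = 1.30e-4 < K = 0.00151, so the forward reaction proceeds.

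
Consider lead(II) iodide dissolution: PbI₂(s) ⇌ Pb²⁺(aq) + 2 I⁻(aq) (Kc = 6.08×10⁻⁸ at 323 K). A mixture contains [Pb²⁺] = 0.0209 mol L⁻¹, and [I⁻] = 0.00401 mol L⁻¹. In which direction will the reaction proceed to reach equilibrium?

reverse (toward reactants)

(PbI₂ is a pure solid — omitted from Qc.)
Qc = [Pb²⁺]·[I⁻]² = (0.0209)·(0.00401)² = 3.36×10⁻⁷
Qc = 3.36×10⁻⁷ > Kc = 6.08×10⁻⁸, so the reverse reaction proceeds.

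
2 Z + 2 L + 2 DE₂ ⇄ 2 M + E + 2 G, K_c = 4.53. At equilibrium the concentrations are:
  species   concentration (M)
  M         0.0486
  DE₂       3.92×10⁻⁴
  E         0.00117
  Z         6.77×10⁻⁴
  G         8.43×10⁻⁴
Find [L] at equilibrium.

At equilibrium, K_c = [M]²·[E]·[G]² / ([Z]²·[L]²·[DE₂]²) = 4.53.
(0.0486)²·(0.00117)·(8.43×10⁻⁴)² / ((6.77×10⁻⁴)²·([L])²·(3.92×10⁻⁴)²) = 4.53
[L]² = 6.16 ⇒ [L] = 2.48 M

[L] = 2.48 M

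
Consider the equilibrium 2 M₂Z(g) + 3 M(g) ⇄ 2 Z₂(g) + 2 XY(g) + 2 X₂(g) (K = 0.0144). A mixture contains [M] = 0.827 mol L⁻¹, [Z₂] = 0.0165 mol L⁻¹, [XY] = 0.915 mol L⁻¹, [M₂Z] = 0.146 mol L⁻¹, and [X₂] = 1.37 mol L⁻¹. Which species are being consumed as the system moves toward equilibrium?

Q = [Z₂]²·[XY]²·[X₂]² / ([M₂Z]²·[M]³) = (0.0165)²·(0.915)²·(1.37)² / ((0.146)²·(0.827)³) = 0.0355
Q = 0.0355 > K = 0.0144: net reverse reaction.

Z₂, XY, X₂ (products)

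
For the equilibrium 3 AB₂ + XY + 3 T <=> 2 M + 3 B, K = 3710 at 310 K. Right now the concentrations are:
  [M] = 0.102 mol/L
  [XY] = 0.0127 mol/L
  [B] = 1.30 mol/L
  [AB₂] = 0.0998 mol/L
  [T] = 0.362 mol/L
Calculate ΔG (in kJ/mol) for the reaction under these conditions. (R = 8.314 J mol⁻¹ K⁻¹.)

Q = [M]²·[B]³ / ([AB₂]³·[XY]·[T]³) = (0.102)²·(1.30)³ / ((0.0998)³·(0.0127)·(0.362)³) = 38200
ΔG = RT ln(Q/K) = (8.314 J mol⁻¹ K⁻¹)(310 K) × ln(38200/3710)
   = (2.577 kJ/mol)(2.332) = 6.01 kJ/mol
ΔG > 0, so the forward reaction is non-spontaneous (proceeds in reverse).

ΔG = 6.01 kJ/mol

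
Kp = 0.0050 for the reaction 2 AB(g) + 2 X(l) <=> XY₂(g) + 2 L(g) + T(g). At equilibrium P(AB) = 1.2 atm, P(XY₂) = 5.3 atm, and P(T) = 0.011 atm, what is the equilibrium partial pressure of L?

P(L) = 0.35 atm

(X is a pure liquid — omitted from Kp.)
At equilibrium, Kp = P(XY₂)·P(L)²·P(T) / P(AB)² = 0.0050.
(5.3)·(P(L))²·(0.011) / (1.2)² = 0.0050
P(L)² = 0.123 ⇒ P(L) = 0.35 atm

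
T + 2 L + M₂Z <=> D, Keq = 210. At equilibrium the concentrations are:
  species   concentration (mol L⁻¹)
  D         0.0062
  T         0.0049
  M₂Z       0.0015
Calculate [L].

[L] = 2.0 mol L⁻¹

At equilibrium, Keq = [D] / ([T]·[L]²·[M₂Z]) = 210.
(0.0062) / ((0.0049)·([L])²·(0.0015)) = 210
[L]² = 4.02 ⇒ [L] = 2.0 mol L⁻¹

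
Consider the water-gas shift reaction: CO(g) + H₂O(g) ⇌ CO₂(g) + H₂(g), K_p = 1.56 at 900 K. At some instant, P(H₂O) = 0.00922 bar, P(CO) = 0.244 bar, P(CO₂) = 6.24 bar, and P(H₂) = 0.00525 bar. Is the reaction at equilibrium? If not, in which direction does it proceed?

Q_p = P(CO₂)·P(H₂) / (P(CO)·P(H₂O)) = (6.24)·(0.00525) / ((0.244)·(0.00922)) = 14.6
Q_p = 14.6 > K_p = 1.56, so the reverse reaction proceeds.

in the reverse direction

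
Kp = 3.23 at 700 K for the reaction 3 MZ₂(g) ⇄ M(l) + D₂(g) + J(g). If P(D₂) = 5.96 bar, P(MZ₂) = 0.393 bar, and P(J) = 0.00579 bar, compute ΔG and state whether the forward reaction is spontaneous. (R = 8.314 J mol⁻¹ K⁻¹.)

ΔG = -10.1 kJ/mol; the forward reaction is spontaneous

(M is a pure liquid — omitted from Qp.)
Qp = P(D₂)·P(J) / P(MZ₂)³ = (5.96)·(0.00579) / (0.393)³ = 0.569
ΔG = RT ln(Qp/Kp) = (8.314 J mol⁻¹ K⁻¹)(700 K) × ln(0.569/3.23)
   = (5.820 kJ/mol)(-1.736) = -10.1 kJ/mol
ΔG < 0, so the forward reaction is spontaneous (proceeds forward).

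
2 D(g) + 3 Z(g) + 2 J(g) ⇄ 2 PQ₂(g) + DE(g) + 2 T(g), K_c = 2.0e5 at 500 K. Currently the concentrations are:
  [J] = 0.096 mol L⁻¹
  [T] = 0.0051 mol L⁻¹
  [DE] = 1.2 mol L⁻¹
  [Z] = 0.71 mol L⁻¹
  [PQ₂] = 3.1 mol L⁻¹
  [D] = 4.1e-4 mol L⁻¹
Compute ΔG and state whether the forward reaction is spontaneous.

ΔG = 4.14 kJ/mol; the forward reaction is non-spontaneous

Q_c = [PQ₂]²·[DE]·[T]² / ([D]²·[Z]³·[J]²) = (3.1)²·(1.2)·(0.0051)² / ((4.1e-4)²·(0.71)³·(0.096)²) = 5.41e5
ΔG = RT ln(Q_c/K_c) = (8.314 J mol⁻¹ K⁻¹)(500 K) × ln(5.41e5/2.0e5)
   = (4.157 kJ/mol)(0.9951) = 4.14 kJ/mol
ΔG > 0, so the forward reaction is non-spontaneous (proceeds in reverse).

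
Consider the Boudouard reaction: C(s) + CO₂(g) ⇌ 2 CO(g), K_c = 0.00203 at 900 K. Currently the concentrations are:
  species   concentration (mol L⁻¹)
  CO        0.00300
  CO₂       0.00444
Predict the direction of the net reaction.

(C is a pure solid — omitted from Q_c.)
Q_c = [CO]² / [CO₂] = (0.00300)² / (0.00444) = 0.00203
Q_c = 0.00203 = K_c, so the system is already at equilibrium.

no net change (already at equilibrium)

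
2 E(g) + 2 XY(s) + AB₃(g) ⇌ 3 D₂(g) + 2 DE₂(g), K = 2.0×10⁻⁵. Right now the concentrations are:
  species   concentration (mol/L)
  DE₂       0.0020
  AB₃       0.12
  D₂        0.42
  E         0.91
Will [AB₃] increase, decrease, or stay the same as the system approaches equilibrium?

decrease

(XY is a pure solid — omitted from Q.)
Q = [D₂]³·[DE₂]² / ([E]²·[AB₃]) = (0.42)³·(0.0020)² / ((0.91)²·(0.12)) = 3.0×10⁻⁶
Q = 3.0×10⁻⁶ < K = 2.0×10⁻⁵: net forward reaction.
AB₃ is a reactant, so it decreases.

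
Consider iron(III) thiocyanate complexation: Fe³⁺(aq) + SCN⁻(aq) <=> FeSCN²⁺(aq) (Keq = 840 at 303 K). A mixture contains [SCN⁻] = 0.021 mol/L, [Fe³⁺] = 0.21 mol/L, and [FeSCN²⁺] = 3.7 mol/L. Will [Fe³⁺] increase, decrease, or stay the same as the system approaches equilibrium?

stay the same

Q = [FeSCN²⁺] / ([Fe³⁺]·[SCN⁻]) = (3.7) / ((0.21)·(0.021)) = 840
Q = 840 = Keq; the system is at equilibrium.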